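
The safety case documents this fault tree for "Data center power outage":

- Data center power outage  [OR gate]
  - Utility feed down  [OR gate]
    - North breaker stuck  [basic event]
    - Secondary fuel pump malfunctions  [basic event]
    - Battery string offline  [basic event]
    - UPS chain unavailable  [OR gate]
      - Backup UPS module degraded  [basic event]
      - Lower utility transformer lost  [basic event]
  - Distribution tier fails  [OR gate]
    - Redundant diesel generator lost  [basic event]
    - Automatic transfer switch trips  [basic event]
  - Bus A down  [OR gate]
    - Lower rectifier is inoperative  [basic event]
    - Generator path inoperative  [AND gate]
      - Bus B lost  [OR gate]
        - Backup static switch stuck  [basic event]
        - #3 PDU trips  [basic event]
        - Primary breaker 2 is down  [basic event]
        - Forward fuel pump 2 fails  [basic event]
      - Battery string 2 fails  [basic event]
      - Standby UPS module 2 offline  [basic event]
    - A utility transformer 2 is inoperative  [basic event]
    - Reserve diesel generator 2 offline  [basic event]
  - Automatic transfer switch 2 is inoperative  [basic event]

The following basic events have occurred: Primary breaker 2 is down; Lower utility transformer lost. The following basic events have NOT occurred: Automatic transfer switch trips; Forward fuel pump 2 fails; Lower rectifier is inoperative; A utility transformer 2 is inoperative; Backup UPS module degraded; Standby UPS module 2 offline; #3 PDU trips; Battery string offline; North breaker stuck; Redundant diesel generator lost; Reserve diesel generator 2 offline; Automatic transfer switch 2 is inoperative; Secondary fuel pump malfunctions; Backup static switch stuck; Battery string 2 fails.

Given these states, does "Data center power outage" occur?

UPS chain unavailable [OR]: Backup UPS module degraded=not, Lower utility transformer lost=occurs → at least one input occurs → occurs.
Utility feed down [OR]: North breaker stuck=not, Secondary fuel pump malfunctions=not, Battery string offline=not, UPS chain unavailable=occurs → at least one input occurs → occurs.
Distribution tier fails [OR]: Redundant diesel generator lost=not, Automatic transfer switch trips=not → no input occurs → does not occur.
Bus B lost [OR]: Backup static switch stuck=not, #3 PDU trips=not, Primary breaker 2 is down=occurs, Forward fuel pump 2 fails=not → at least one input occurs → occurs.
Generator path inoperative [AND]: Bus B lost=occurs, Battery string 2 fails=not, Standby UPS module 2 offline=not → not all inputs occur → does not occur.
Bus A down [OR]: Lower rectifier is inoperative=not, Generator path inoperative=not, A utility transformer 2 is inoperative=not, Reserve diesel generator 2 offline=not → no input occurs → does not occur.
Data center power outage [OR]: Utility feed down=occurs, Distribution tier fails=not, Bus A down=not, Automatic transfer switch 2 is inoperative=not → at least one input occurs → occurs.

Yes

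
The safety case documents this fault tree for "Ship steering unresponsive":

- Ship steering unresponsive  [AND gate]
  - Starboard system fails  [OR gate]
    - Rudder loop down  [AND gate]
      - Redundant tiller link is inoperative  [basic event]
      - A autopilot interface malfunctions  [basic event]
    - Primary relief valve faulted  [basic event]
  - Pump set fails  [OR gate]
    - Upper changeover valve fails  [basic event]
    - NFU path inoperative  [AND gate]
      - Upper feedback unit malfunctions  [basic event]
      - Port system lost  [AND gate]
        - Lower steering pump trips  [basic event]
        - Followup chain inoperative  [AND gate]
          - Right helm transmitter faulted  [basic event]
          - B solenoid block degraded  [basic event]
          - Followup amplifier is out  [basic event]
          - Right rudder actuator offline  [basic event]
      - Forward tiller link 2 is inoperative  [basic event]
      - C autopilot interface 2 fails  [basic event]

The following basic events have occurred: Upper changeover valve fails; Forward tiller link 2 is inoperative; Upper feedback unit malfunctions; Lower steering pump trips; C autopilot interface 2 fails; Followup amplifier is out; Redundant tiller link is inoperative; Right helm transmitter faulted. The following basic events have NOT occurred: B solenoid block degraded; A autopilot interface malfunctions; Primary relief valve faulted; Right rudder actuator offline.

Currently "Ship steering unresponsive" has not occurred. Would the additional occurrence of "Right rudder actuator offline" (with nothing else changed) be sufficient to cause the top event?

Counterfactual: set "Right rudder actuator offline" to occurred.
Rudder loop down [AND]: Redundant tiller link is inoperative=occurs, A autopilot interface malfunctions=not → not all inputs occur → does not occur.
Starboard system fails [OR]: Rudder loop down=not, Primary relief valve faulted=not → no input occurs → does not occur.
Followup chain inoperative [AND]: Right helm transmitter faulted=occurs, B solenoid block degraded=not, Followup amplifier is out=occurs, Right rudder actuator offline=occurs → not all inputs occur → does not occur.
Port system lost [AND]: Lower steering pump trips=occurs, Followup chain inoperative=not → not all inputs occur → does not occur.
NFU path inoperative [AND]: Upper feedback unit malfunctions=occurs, Port system lost=not, Forward tiller link 2 is inoperative=occurs, C autopilot interface 2 fails=occurs → not all inputs occur → does not occur.
Pump set fails [OR]: Upper changeover valve fails=occurs, NFU path inoperative=not → at least one input occurs → occurs.
Ship steering unresponsive [AND]: Starboard system fails=not, Pump set fails=occurs → not all inputs occur → does not occur.

No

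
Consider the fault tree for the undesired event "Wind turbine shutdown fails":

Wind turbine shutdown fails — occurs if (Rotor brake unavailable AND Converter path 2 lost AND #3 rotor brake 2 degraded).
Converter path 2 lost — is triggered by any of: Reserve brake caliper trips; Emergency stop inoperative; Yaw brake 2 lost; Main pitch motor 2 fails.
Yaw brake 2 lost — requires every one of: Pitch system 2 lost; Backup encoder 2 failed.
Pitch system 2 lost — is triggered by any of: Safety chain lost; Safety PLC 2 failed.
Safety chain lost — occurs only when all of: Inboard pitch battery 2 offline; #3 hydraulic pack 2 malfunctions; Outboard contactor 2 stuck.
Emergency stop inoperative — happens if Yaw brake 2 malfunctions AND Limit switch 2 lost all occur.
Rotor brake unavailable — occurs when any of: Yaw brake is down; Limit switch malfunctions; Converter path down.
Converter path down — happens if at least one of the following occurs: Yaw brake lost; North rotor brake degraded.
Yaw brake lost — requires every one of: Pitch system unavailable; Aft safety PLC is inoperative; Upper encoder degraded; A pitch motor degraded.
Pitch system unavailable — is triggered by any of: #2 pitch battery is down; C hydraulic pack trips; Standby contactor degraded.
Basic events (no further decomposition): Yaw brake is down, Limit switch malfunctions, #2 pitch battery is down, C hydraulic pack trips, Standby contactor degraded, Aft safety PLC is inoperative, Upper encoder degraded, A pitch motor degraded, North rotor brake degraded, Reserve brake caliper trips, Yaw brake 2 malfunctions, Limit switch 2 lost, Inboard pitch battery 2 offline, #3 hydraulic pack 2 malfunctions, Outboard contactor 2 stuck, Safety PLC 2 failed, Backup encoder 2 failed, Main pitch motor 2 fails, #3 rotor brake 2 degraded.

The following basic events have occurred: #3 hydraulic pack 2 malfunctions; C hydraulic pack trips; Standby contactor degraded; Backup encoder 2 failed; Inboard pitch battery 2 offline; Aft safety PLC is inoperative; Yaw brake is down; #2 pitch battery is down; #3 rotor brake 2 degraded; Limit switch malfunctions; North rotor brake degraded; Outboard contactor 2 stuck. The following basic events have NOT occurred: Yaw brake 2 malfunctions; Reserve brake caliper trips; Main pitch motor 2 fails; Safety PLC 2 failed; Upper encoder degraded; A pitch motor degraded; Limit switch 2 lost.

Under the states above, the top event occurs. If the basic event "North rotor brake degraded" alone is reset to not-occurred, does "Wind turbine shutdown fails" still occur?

Counterfactual: set "North rotor brake degraded" to not occurred.
Pitch system unavailable [OR]: #2 pitch battery is down=occurs, C hydraulic pack trips=occurs, Standby contactor degraded=occurs → at least one input occurs → occurs.
Yaw brake lost [AND]: Pitch system unavailable=occurs, Aft safety PLC is inoperative=occurs, Upper encoder degraded=not, A pitch motor degraded=not → not all inputs occur → does not occur.
Converter path down [OR]: Yaw brake lost=not, North rotor brake degraded=not → no input occurs → does not occur.
Rotor brake unavailable [OR]: Yaw brake is down=occurs, Limit switch malfunctions=occurs, Converter path down=not → at least one input occurs → occurs.
Emergency stop inoperative [AND]: Yaw brake 2 malfunctions=not, Limit switch 2 lost=not → not all inputs occur → does not occur.
Safety chain lost [AND]: Inboard pitch battery 2 offline=occurs, #3 hydraulic pack 2 malfunctions=occurs, Outboard contactor 2 stuck=occurs → all inputs occur → occurs.
Pitch system 2 lost [OR]: Safety chain lost=occurs, Safety PLC 2 failed=not → at least one input occurs → occurs.
Yaw brake 2 lost [AND]: Pitch system 2 lost=occurs, Backup encoder 2 failed=occurs → all inputs occur → occurs.
Converter path 2 lost [OR]: Reserve brake caliper trips=not, Emergency stop inoperative=not, Yaw brake 2 lost=occurs, Main pitch motor 2 fails=not → at least one input occurs → occurs.
Wind turbine shutdown fails [AND]: Rotor brake unavailable=occurs, Converter path 2 lost=occurs, #3 rotor brake 2 degraded=occurs → all inputs occur → occurs.

Yes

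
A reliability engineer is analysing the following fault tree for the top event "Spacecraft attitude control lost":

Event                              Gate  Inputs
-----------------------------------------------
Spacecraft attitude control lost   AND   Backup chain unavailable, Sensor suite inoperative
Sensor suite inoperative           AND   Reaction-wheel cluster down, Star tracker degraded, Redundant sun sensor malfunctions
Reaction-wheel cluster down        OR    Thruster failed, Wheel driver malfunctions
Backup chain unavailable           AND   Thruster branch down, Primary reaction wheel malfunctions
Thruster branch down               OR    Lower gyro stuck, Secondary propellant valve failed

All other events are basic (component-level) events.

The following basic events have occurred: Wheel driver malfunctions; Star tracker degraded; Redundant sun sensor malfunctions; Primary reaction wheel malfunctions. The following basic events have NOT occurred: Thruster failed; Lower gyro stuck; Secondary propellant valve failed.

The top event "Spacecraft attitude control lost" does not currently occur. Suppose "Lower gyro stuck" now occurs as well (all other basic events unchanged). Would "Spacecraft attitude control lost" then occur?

Counterfactual: set "Lower gyro stuck" to occurred.
Thruster branch down [OR]: Lower gyro stuck=occurs, Secondary propellant valve failed=not → at least one input occurs → occurs.
Backup chain unavailable [AND]: Thruster branch down=occurs, Primary reaction wheel malfunctions=occurs → all inputs occur → occurs.
Reaction-wheel cluster down [OR]: Thruster failed=not, Wheel driver malfunctions=occurs → at least one input occurs → occurs.
Sensor suite inoperative [AND]: Reaction-wheel cluster down=occurs, Star tracker degraded=occurs, Redundant sun sensor malfunctions=occurs → all inputs occur → occurs.
Spacecraft attitude control lost [AND]: Backup chain unavailable=occurs, Sensor suite inoperative=occurs → all inputs occur → occurs.

Yes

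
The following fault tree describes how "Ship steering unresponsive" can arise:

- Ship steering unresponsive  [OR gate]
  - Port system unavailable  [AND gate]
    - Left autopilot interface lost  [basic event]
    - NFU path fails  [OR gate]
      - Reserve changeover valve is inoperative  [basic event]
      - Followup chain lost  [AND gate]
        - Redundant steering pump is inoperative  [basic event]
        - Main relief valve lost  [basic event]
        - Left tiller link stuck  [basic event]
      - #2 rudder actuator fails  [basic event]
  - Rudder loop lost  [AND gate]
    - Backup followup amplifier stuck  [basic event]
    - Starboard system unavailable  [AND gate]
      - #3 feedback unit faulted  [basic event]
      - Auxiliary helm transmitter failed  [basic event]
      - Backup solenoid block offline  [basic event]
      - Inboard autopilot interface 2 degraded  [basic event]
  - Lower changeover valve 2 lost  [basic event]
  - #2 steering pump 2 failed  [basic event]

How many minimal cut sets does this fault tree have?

6

Followup chain lost [AND]: one cut set from each child combined → 1 × 1 × 1 = 1 cut set(s).
NFU path fails [OR]: union of children's cut sets → 3 cut set(s).
Port system unavailable [AND]: one cut set from each child combined → 1 × 3 = 3 cut set(s).
Starboard system unavailable [AND]: one cut set from each child combined → 1 × 1 × 1 × 1 = 1 cut set(s).
Rudder loop lost [AND]: one cut set from each child combined → 1 × 1 = 1 cut set(s).
Ship steering unresponsive [OR]: union of children's cut sets → 6 cut set(s).
Minimal cut sets: {Left autopilot interface lost, Reserve changeover valve is inoperative}; {Left autopilot interface lost, Left tiller link stuck, Main relief valve lost, Redundant steering pump is inoperative}; {#2 rudder actuator fails, Left autopilot interface lost}; {#3 feedback unit faulted, Auxiliary helm transmitter failed, Backup followup amplifier stuck, Backup solenoid block offline, Inboard autopilot interface 2 degraded}; {Lower changeover valve 2 lost}; {#2 steering pump 2 failed}.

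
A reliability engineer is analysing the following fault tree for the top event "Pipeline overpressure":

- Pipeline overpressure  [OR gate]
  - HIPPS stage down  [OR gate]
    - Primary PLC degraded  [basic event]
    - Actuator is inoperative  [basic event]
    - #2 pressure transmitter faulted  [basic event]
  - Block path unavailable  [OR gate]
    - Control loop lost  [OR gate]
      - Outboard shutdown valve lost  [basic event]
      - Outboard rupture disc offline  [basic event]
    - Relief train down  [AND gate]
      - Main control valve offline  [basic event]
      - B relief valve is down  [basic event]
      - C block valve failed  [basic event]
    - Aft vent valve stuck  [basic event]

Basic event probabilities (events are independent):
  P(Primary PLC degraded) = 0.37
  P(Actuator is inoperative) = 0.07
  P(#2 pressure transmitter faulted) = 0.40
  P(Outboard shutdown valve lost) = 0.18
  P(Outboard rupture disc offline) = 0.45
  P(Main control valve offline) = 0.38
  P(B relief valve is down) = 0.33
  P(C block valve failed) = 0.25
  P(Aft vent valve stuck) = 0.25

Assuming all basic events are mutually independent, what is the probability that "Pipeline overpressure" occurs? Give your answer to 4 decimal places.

P(HIPPS stage down) [OR] = 1 − (1−0.37) × (1−0.07) × (1−0.40) = 0.648460
P(Control loop lost) [OR] = 1 − (1−0.18) × (1−0.45) = 0.549000
P(Relief train down) [AND] = 0.38 × 0.33 × 0.25 = 0.031350
P(Block path unavailable) [OR] = 1 − (1−0.549000) × (1−0.031350) × (1−0.25) = 0.672354
P(Pipeline overpressure) [OR] = 1 − (1−0.648460) × (1−0.672354) = 0.884819
Rounded to 4 decimal places: P(Pipeline overpressure) ≈ 0.8848.

0.8848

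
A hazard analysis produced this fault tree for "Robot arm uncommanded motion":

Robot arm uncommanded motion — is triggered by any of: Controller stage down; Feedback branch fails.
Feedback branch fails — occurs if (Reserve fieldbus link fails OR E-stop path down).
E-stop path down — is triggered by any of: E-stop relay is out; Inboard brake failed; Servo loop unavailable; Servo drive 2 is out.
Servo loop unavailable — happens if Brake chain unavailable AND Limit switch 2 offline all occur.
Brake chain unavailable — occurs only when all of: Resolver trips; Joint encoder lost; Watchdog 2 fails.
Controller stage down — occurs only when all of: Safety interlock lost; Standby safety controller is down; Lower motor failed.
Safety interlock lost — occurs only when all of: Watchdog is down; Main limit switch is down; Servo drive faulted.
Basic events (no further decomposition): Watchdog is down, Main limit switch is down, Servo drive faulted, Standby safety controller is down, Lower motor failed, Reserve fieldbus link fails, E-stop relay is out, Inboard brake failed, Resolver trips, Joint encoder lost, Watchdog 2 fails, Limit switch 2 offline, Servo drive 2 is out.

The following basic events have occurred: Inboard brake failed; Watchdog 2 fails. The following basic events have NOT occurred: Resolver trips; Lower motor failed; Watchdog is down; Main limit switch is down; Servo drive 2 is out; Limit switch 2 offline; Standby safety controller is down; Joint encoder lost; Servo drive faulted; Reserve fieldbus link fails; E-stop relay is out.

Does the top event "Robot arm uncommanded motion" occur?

Safety interlock lost [AND]: Watchdog is down=not, Main limit switch is down=not, Servo drive faulted=not → not all inputs occur → does not occur.
Controller stage down [AND]: Safety interlock lost=not, Standby safety controller is down=not, Lower motor failed=not → not all inputs occur → does not occur.
Brake chain unavailable [AND]: Resolver trips=not, Joint encoder lost=not, Watchdog 2 fails=occurs → not all inputs occur → does not occur.
Servo loop unavailable [AND]: Brake chain unavailable=not, Limit switch 2 offline=not → not all inputs occur → does not occur.
E-stop path down [OR]: E-stop relay is out=not, Inboard brake failed=occurs, Servo loop unavailable=not, Servo drive 2 is out=not → at least one input occurs → occurs.
Feedback branch fails [OR]: Reserve fieldbus link fails=not, E-stop path down=occurs → at least one input occurs → occurs.
Robot arm uncommanded motion [OR]: Controller stage down=not, Feedback branch fails=occurs → at least one input occurs → occurs.

Yes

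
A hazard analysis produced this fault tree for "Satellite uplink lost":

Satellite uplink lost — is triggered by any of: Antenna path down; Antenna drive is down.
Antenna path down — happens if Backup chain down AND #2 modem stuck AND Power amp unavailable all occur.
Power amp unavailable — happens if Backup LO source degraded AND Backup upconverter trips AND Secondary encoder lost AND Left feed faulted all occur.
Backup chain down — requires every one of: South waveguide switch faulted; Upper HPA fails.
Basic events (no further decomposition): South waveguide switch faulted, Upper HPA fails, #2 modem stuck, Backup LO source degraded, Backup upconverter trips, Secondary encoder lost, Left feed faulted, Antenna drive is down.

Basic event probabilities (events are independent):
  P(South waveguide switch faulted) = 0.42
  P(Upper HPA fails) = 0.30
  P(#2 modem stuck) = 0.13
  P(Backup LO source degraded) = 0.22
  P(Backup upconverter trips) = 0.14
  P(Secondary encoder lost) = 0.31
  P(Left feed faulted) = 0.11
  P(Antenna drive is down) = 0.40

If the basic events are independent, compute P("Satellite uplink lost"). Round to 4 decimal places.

P(Backup chain down) [AND] = 0.42 × 0.30 = 0.126000
P(Power amp unavailable) [AND] = 0.22 × 0.14 × 0.31 × 0.11 = 0.001050
P(Antenna path down) [AND] = 0.126000 × 0.13 × 0.001050 = 0.000017
P(Satellite uplink lost) [OR] = 1 − (1−0.000017) × (1−0.40) = 0.400010
Rounded to 4 decimal places: P(Satellite uplink lost) ≈ 0.4000.

0.4000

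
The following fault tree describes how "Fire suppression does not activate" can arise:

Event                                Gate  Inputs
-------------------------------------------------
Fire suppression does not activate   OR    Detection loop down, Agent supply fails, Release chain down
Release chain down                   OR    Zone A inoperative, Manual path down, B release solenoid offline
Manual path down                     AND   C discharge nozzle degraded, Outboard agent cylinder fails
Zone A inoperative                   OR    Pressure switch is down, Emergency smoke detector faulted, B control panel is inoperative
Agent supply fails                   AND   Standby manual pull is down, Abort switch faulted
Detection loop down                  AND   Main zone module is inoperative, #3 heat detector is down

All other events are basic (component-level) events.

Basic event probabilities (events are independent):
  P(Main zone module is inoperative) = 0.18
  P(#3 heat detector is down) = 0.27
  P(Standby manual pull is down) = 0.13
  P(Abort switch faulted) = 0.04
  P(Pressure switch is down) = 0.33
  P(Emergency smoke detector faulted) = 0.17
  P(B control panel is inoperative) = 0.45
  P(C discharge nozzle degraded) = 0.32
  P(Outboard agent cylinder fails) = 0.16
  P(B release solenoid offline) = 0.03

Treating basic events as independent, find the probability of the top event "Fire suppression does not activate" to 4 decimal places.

P(Detection loop down) [AND] = 0.18 × 0.27 = 0.048600
P(Agent supply fails) [AND] = 0.13 × 0.04 = 0.005200
P(Zone A inoperative) [OR] = 1 − (1−0.33) × (1−0.17) × (1−0.45) = 0.694145
P(Manual path down) [AND] = 0.32 × 0.16 = 0.051200
P(Release chain down) [OR] = 1 − (1−0.694145) × (1−0.051200) × (1−0.03) = 0.718511
P(Fire suppression does not activate) [OR] = 1 − (1−0.048600) × (1−0.005200) × (1−0.718511) = 0.733584
Rounded to 4 decimal places: P(Fire suppression does not activate) ≈ 0.7336.

0.7336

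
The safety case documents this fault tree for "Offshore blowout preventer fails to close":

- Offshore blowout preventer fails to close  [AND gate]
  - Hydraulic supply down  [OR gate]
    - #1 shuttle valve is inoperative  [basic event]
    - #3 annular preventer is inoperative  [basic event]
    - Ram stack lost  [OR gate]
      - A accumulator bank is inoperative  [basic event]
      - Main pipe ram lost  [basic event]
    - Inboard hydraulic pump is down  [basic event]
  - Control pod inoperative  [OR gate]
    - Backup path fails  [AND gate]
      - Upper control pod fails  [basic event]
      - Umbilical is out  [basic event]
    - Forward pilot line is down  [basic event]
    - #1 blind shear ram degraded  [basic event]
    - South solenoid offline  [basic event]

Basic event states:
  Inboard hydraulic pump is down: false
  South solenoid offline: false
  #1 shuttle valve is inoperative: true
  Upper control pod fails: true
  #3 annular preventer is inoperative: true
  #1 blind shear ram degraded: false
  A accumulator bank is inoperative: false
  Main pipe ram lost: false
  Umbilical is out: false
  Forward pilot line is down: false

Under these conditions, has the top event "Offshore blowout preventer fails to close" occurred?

No

Ram stack lost [OR]: A accumulator bank is inoperative=not, Main pipe ram lost=not → no input occurs → does not occur.
Hydraulic supply down [OR]: #1 shuttle valve is inoperative=occurs, #3 annular preventer is inoperative=occurs, Ram stack lost=not, Inboard hydraulic pump is down=not → at least one input occurs → occurs.
Backup path fails [AND]: Upper control pod fails=occurs, Umbilical is out=not → not all inputs occur → does not occur.
Control pod inoperative [OR]: Backup path fails=not, Forward pilot line is down=not, #1 blind shear ram degraded=not, South solenoid offline=not → no input occurs → does not occur.
Offshore blowout preventer fails to close [AND]: Hydraulic supply down=occurs, Control pod inoperative=not → not all inputs occur → does not occur.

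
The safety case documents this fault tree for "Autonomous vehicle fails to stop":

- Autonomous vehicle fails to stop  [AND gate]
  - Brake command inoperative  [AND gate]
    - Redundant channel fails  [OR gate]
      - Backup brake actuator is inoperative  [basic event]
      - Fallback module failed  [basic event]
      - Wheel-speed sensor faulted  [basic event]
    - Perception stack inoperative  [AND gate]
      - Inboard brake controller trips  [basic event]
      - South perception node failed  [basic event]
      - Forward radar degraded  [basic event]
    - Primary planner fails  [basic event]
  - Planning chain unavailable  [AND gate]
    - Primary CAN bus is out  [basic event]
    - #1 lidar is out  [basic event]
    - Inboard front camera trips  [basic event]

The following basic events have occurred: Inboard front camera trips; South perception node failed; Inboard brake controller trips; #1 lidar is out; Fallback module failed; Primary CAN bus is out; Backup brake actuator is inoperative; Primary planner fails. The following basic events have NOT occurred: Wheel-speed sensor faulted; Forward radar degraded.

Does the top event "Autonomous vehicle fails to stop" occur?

No

Redundant channel fails [OR]: Backup brake actuator is inoperative=occurs, Fallback module failed=occurs, Wheel-speed sensor faulted=not → at least one input occurs → occurs.
Perception stack inoperative [AND]: Inboard brake controller trips=occurs, South perception node failed=occurs, Forward radar degraded=not → not all inputs occur → does not occur.
Brake command inoperative [AND]: Redundant channel fails=occurs, Perception stack inoperative=not, Primary planner fails=occurs → not all inputs occur → does not occur.
Planning chain unavailable [AND]: Primary CAN bus is out=occurs, #1 lidar is out=occurs, Inboard front camera trips=occurs → all inputs occur → occurs.
Autonomous vehicle fails to stop [AND]: Brake command inoperative=not, Planning chain unavailable=occurs → not all inputs occur → does not occur.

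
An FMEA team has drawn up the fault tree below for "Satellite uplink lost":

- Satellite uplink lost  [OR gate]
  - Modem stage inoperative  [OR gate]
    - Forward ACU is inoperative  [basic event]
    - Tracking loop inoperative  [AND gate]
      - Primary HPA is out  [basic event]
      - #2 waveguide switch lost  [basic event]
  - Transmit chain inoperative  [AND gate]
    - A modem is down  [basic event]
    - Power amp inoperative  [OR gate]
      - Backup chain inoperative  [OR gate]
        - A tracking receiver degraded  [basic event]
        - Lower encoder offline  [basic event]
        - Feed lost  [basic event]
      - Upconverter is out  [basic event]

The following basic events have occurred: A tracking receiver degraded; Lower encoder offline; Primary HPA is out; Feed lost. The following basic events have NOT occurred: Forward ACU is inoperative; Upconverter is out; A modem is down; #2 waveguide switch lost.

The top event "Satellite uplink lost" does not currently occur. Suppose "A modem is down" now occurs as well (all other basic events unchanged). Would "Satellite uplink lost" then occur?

Counterfactual: set "A modem is down" to occurred.
Tracking loop inoperative [AND]: Primary HPA is out=occurs, #2 waveguide switch lost=not → not all inputs occur → does not occur.
Modem stage inoperative [OR]: Forward ACU is inoperative=not, Tracking loop inoperative=not → no input occurs → does not occur.
Backup chain inoperative [OR]: A tracking receiver degraded=occurs, Lower encoder offline=occurs, Feed lost=occurs → at least one input occurs → occurs.
Power amp inoperative [OR]: Backup chain inoperative=occurs, Upconverter is out=not → at least one input occurs → occurs.
Transmit chain inoperative [AND]: A modem is down=occurs, Power amp inoperative=occurs → all inputs occur → occurs.
Satellite uplink lost [OR]: Modem stage inoperative=not, Transmit chain inoperative=occurs → at least one input occurs → occurs.

Yes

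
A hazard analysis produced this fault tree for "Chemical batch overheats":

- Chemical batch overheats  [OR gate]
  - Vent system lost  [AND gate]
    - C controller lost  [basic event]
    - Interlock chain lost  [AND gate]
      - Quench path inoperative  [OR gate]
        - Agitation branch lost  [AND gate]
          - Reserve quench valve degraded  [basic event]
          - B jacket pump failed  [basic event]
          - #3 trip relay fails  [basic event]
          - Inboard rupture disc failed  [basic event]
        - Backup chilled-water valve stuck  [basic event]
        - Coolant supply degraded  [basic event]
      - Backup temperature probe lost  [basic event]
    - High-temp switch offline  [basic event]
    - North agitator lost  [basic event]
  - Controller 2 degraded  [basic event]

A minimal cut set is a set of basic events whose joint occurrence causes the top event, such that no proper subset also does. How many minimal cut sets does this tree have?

Agitation branch lost [AND]: one cut set from each child combined → 1 × 1 × 1 × 1 = 1 cut set(s).
Quench path inoperative [OR]: union of children's cut sets → 3 cut set(s).
Interlock chain lost [AND]: one cut set from each child combined → 3 × 1 = 3 cut set(s).
Vent system lost [AND]: one cut set from each child combined → 1 × 3 × 1 × 1 = 3 cut set(s).
Chemical batch overheats [OR]: union of children's cut sets → 4 cut set(s).
Minimal cut sets: {#3 trip relay fails, B jacket pump failed, Backup temperature probe lost, C controller lost, High-temp switch offline, Inboard rupture disc failed, North agitator lost, Reserve quench valve degraded}; {Backup chilled-water valve stuck, Backup temperature probe lost, C controller lost, High-temp switch offline, North agitator lost}; {Backup temperature probe lost, C controller lost, Coolant supply degraded, High-temp switch offline, North agitator lost}; {Controller 2 degraded}.

4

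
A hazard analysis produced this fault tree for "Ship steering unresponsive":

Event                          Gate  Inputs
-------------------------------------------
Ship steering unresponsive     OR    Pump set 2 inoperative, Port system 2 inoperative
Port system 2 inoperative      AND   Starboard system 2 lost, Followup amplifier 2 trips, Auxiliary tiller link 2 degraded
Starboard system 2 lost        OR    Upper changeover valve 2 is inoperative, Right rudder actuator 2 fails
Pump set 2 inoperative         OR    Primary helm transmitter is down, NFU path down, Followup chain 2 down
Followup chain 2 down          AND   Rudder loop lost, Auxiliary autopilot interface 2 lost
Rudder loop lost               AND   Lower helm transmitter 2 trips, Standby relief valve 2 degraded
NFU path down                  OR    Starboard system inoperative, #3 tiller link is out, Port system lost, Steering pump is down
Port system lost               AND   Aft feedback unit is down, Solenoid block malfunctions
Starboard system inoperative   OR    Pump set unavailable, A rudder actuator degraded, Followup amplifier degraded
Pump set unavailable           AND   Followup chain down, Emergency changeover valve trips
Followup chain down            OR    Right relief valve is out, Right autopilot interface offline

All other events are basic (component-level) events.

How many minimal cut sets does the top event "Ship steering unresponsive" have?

Followup chain down [OR]: union of children's cut sets → 2 cut set(s).
Pump set unavailable [AND]: one cut set from each child combined → 2 × 1 = 2 cut set(s).
Starboard system inoperative [OR]: union of children's cut sets → 4 cut set(s).
Port system lost [AND]: one cut set from each child combined → 1 × 1 = 1 cut set(s).
NFU path down [OR]: union of children's cut sets → 7 cut set(s).
Rudder loop lost [AND]: one cut set from each child combined → 1 × 1 = 1 cut set(s).
Followup chain 2 down [AND]: one cut set from each child combined → 1 × 1 = 1 cut set(s).
Pump set 2 inoperative [OR]: union of children's cut sets → 9 cut set(s).
Starboard system 2 lost [OR]: union of children's cut sets → 2 cut set(s).
Port system 2 inoperative [AND]: one cut set from each child combined → 2 × 1 × 1 = 2 cut set(s).
Ship steering unresponsive [OR]: union of children's cut sets → 11 cut set(s).

11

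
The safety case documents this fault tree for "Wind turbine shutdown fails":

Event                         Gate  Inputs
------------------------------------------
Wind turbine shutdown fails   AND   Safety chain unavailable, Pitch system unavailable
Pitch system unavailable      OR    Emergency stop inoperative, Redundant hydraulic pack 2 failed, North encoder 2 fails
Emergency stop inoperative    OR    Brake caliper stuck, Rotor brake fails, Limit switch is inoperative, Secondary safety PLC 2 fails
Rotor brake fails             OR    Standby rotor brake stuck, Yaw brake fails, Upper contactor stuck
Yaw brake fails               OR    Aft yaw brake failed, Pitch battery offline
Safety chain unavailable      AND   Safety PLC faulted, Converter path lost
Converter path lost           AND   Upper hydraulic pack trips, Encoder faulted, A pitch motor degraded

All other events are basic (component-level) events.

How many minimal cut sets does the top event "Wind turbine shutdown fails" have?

Converter path lost [AND]: one cut set from each child combined → 1 × 1 × 1 = 1 cut set(s).
Safety chain unavailable [AND]: one cut set from each child combined → 1 × 1 = 1 cut set(s).
Yaw brake fails [OR]: union of children's cut sets → 2 cut set(s).
Rotor brake fails [OR]: union of children's cut sets → 4 cut set(s).
Emergency stop inoperative [OR]: union of children's cut sets → 7 cut set(s).
Pitch system unavailable [OR]: union of children's cut sets → 9 cut set(s).
Wind turbine shutdown fails [AND]: one cut set from each child combined → 1 × 9 = 9 cut set(s).
Minimal cut sets: {A pitch motor degraded, Brake caliper stuck, Encoder faulted, Safety PLC faulted, Upper hydraulic pack trips}; {A pitch motor degraded, Encoder faulted, Safety PLC faulted, Standby rotor brake stuck, Upper hydraulic pack trips}; {A pitch motor degraded, Aft yaw brake failed, Encoder faulted, Safety PLC faulted, Upper hydraulic pack trips}; {A pitch motor degraded, Encoder faulted, Pitch battery offline, Safety PLC faulted, Upper hydraulic pack trips}; {A pitch motor degraded, Encoder faulted, Safety PLC faulted, Upper contactor stuck, Upper hydraulic pack trips}; {A pitch motor degraded, Encoder faulted, Limit switch is inoperative, Safety PLC faulted, Upper hydraulic pack trips}; {A pitch motor degraded, Encoder faulted, Safety PLC faulted, Secondary safety PLC 2 fails, Upper hydraulic pack trips}; {A pitch motor degraded, Encoder faulted, Redundant hydraulic pack 2 failed, Safety PLC faulted, Upper hydraulic pack trips}; {A pitch motor degraded, Encoder faulted, North encoder 2 fails, Safety PLC faulted, Upper hydraulic pack trips}.

9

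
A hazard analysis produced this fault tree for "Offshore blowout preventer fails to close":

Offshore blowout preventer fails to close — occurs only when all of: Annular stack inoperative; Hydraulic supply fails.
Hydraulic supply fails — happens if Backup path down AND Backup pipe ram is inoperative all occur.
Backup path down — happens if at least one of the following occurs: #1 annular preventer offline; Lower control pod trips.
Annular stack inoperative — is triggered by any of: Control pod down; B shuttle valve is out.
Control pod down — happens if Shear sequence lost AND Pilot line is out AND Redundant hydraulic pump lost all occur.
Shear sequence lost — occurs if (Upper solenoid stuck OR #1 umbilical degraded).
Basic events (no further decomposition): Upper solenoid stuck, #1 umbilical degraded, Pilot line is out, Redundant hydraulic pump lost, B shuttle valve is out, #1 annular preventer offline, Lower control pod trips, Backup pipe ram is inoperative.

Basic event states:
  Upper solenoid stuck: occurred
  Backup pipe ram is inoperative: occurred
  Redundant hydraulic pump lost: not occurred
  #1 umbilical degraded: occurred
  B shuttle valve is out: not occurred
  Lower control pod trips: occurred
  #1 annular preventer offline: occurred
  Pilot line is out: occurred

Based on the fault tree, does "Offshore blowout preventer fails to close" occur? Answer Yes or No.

No

Shear sequence lost [OR]: Upper solenoid stuck=occurs, #1 umbilical degraded=occurs → at least one input occurs → occurs.
Control pod down [AND]: Shear sequence lost=occurs, Pilot line is out=occurs, Redundant hydraulic pump lost=not → not all inputs occur → does not occur.
Annular stack inoperative [OR]: Control pod down=not, B shuttle valve is out=not → no input occurs → does not occur.
Backup path down [OR]: #1 annular preventer offline=occurs, Lower control pod trips=occurs → at least one input occurs → occurs.
Hydraulic supply fails [AND]: Backup path down=occurs, Backup pipe ram is inoperative=occurs → all inputs occur → occurs.
Offshore blowout preventer fails to close [AND]: Annular stack inoperative=not, Hydraulic supply fails=occurs → not all inputs occur → does not occur.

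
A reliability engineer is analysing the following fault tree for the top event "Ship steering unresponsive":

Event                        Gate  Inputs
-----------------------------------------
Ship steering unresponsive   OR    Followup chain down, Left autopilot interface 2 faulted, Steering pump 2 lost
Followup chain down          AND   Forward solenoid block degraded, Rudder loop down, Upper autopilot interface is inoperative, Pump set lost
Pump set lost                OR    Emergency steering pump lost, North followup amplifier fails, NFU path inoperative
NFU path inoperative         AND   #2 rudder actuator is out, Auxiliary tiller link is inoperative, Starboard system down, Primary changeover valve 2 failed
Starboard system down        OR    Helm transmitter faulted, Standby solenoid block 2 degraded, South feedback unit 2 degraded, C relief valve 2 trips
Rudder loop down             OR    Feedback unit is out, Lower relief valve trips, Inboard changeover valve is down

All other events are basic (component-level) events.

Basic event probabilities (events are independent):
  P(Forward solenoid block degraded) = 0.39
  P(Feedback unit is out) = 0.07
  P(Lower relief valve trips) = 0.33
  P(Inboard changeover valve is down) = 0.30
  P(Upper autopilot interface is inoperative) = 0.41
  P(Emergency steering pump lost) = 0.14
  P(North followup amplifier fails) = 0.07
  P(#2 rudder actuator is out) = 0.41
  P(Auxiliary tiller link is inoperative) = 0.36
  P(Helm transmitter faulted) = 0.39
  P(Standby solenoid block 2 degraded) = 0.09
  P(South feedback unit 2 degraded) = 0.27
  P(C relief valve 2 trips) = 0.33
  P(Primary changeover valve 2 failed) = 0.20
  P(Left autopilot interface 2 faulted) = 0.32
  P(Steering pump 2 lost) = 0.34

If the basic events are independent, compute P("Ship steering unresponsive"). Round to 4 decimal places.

P(Rudder loop down) [OR] = 1 − (1−0.07) × (1−0.33) × (1−0.30) = 0.563830
P(Starboard system down) [OR] = 1 − (1−0.39) × (1−0.09) × (1−0.27) × (1−0.33) = 0.728501
P(NFU path inoperative) [AND] = 0.41 × 0.36 × 0.728501 × 0.20 = 0.021505
P(Pump set lost) [OR] = 1 − (1−0.14) × (1−0.07) × (1−0.021505) = 0.217400
P(Followup chain down) [AND] = 0.39 × 0.563830 × 0.41 × 0.217400 = 0.019600
P(Ship steering unresponsive) [OR] = 1 − (1−0.019600) × (1−0.32) × (1−0.34) = 0.559996
Rounded to 4 decimal places: P(Ship steering unresponsive) ≈ 0.5600.

0.5600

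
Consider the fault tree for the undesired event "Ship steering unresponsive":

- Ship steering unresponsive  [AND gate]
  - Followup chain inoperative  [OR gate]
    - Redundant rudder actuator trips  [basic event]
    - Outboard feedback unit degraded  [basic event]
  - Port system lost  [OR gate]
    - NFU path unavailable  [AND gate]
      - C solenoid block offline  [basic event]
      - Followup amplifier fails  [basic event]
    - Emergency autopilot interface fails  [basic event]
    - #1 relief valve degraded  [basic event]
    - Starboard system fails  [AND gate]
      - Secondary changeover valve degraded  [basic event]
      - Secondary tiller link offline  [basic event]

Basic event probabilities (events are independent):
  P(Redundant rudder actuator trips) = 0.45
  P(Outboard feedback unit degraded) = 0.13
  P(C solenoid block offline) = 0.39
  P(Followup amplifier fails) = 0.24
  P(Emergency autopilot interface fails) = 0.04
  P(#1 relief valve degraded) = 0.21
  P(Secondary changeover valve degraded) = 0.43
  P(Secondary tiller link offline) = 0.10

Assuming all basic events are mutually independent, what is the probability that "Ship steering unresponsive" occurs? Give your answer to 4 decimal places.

P(Followup chain inoperative) [OR] = 1 − (1−0.45) × (1−0.13) = 0.521500
P(NFU path unavailable) [AND] = 0.39 × 0.24 = 0.093600
P(Starboard system fails) [AND] = 0.43 × 0.10 = 0.043000
P(Port system lost) [OR] = 1 − (1−0.093600) × (1−0.04) × (1−0.21) × (1−0.043000) = 0.342145
P(Ship steering unresponsive) [AND] = 0.521500 × 0.342145 = 0.178429
Rounded to 4 decimal places: P(Ship steering unresponsive) ≈ 0.1784.

0.1784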